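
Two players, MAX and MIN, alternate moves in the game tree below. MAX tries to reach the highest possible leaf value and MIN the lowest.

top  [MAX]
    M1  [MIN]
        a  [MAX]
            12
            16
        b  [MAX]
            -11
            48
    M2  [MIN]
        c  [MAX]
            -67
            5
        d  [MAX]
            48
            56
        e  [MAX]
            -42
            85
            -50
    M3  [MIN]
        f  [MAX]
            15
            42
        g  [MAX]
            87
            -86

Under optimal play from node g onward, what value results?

g (MAX): max(87, -86) = 87

87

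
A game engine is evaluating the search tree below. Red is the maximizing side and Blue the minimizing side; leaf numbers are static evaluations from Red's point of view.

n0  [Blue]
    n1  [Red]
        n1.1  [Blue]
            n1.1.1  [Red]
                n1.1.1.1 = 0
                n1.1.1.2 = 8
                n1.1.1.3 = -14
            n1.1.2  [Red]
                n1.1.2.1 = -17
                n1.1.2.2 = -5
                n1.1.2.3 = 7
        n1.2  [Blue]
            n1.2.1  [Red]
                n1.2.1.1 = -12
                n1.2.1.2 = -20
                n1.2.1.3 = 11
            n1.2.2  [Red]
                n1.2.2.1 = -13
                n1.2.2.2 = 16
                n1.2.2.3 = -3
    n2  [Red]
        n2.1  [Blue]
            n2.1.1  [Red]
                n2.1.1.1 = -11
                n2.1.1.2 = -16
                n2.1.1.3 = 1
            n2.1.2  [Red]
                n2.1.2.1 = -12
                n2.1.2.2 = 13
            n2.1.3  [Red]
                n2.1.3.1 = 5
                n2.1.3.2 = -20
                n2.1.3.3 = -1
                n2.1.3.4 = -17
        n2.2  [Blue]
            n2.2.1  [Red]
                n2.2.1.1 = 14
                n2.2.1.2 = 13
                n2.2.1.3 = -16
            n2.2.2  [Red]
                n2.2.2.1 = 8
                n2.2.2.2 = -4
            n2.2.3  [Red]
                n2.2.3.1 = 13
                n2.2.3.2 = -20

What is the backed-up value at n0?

n1.1.1 (Red): max(0, 8, -14) = 8
n1.1.2 (Red): max(-17, -5, 7) = 7
n1.1 (Blue): min(8, 7) = 7
n1.2.1 (Red): max(-12, -20, 11) = 11
n1.2.2 (Red): max(-13, 16, -3) = 16
n1.2 (Blue): min(11, 16) = 11
n1 (Red): max(7, 11) = 11
n2.1.1 (Red): max(-11, -16, 1) = 1
n2.1.2 (Red): max(-12, 13) = 13
n2.1.3 (Red): max(5, -20, -1, -17) = 5
n2.1 (Blue): min(1, 13, 5) = 1
n2.2.1 (Red): max(14, 13, -16) = 14
n2.2.2 (Red): max(8, -4) = 8
n2.2.3 (Red): max(13, -20) = 13
n2.2 (Blue): min(14, 8, 13) = 8
n2 (Red): max(1, 8) = 8
n0 (Blue): min(11, 8) = 8

8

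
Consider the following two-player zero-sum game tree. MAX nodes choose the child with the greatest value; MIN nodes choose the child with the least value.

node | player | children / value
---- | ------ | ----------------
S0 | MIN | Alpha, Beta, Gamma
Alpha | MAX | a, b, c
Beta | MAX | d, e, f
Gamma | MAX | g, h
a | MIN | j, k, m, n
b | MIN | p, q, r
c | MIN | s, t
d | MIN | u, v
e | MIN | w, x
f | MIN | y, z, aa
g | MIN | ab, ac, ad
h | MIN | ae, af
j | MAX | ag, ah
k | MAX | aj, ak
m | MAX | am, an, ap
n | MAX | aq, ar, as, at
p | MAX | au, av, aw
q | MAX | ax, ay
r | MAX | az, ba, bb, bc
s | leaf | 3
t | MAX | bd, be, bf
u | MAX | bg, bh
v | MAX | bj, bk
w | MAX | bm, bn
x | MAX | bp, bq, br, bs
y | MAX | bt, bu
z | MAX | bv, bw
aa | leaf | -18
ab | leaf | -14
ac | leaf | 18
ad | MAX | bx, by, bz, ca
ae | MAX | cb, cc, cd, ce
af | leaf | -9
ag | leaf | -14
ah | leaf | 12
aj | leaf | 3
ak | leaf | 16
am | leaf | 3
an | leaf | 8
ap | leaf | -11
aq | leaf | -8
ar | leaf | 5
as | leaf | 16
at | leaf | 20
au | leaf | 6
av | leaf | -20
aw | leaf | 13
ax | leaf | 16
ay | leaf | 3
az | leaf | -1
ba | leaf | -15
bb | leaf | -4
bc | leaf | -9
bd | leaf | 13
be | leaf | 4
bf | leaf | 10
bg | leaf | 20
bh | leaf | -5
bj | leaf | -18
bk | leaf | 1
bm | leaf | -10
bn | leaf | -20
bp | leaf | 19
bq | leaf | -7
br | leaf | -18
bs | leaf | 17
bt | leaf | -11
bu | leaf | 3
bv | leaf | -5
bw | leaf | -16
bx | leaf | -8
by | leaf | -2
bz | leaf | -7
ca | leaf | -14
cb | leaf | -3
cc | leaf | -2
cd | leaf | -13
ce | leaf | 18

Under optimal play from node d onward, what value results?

1

u (MAX): max(20, -5) = 20
v (MAX): max(-18, 1) = 1
d (MIN): min(20, 1) = 1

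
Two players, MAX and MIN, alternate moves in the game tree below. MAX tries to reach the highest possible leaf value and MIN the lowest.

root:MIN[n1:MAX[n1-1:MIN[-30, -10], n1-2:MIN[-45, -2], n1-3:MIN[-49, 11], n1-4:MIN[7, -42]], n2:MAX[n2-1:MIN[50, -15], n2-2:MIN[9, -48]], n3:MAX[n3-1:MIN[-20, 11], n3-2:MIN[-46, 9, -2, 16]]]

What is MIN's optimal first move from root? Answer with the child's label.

n1

n1-1 (MIN): min(-30, -10) = -30
n1-2 (MIN): min(-45, -2) = -45
n1-3 (MIN): min(-49, 11) = -49
n1-4 (MIN): min(7, -42) = -42
n1 (MAX): max(-30, -45, -49, -42) = -30
n2-1 (MIN): min(50, -15) = -15
n2-2 (MIN): min(9, -48) = -48
n2 (MAX): max(-15, -48) = -15
n3-1 (MIN): min(-20, 11) = -20
n3-2 (MIN): min(-46, 9, -2, 16) = -46
n3 (MAX): max(-20, -46) = -20
root (MIN): min(-30, -15, -20) = -30
MIN at root wants the lowest of {n1=-30, n2=-15, n3=-20}, so chooses n1.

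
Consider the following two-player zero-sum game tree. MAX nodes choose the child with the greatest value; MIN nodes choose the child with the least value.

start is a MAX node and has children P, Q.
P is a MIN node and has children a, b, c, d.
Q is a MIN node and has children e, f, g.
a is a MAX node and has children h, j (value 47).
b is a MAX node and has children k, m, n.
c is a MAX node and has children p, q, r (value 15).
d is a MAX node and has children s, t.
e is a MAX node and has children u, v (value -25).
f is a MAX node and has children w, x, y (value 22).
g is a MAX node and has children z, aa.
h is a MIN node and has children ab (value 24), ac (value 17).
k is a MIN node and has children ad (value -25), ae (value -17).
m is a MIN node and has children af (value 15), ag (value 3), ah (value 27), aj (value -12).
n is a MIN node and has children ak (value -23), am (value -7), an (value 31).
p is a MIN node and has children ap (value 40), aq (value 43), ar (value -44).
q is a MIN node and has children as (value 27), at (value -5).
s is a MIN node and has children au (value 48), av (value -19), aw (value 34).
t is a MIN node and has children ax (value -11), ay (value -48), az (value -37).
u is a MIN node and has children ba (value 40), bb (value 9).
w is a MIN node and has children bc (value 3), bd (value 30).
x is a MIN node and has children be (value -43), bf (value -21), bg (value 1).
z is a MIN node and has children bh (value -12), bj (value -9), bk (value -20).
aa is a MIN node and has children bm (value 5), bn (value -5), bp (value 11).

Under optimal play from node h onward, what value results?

17

h (MIN): min(24, 17) = 17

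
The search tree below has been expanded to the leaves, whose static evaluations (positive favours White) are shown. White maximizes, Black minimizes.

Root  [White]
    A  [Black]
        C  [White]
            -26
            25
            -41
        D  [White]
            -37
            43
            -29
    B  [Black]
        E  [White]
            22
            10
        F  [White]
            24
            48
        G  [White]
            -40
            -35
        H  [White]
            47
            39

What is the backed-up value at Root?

C (White): max(-26, 25, -41) = 25
D (White): max(-37, 43, -29) = 43
A (Black): min(25, 43) = 25
E (White): max(22, 10) = 22
F (White): max(24, 48) = 48
G (White): max(-40, -35) = -35
H (White): max(47, 39) = 47
B (Black): min(22, 48, -35, 47) = -35
Root (White): max(25, -35) = 25

25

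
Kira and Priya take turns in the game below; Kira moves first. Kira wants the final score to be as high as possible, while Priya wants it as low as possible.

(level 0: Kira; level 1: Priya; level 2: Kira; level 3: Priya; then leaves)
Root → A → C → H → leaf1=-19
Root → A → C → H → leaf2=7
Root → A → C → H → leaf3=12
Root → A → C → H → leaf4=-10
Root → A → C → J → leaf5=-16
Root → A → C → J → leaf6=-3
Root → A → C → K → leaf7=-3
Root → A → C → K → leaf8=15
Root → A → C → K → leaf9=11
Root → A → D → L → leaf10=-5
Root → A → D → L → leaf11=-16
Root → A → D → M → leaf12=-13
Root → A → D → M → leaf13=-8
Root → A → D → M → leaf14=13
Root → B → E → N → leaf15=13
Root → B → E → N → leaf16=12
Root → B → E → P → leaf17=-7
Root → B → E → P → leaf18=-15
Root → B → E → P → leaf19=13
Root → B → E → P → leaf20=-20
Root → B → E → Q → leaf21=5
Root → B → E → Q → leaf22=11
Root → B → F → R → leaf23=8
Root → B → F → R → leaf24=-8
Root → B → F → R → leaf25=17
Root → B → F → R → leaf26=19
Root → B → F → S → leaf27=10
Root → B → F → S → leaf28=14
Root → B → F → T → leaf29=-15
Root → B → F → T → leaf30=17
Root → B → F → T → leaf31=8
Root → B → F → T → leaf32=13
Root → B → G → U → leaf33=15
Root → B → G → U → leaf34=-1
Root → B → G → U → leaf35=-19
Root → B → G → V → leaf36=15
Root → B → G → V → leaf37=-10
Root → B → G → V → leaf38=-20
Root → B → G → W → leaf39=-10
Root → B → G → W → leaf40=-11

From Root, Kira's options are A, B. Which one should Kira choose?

H (Priya): min(-19, 7, 12, -10) = -19
J (Priya): min(-16, -3) = -16
K (Priya): min(-3, 15, 11) = -3
C (Kira): max(-19, -16, -3) = -3
L (Priya): min(-5, -16) = -16
M (Priya): min(-13, -8, 13) = -13
D (Kira): max(-16, -13) = -13
A (Priya): min(-3, -13) = -13
N (Priya): min(13, 12) = 12
P (Priya): min(-7, -15, 13, -20) = -20
Q (Priya): min(5, 11) = 5
E (Kira): max(12, -20, 5) = 12
R (Priya): min(8, -8, 17, 19) = -8
S (Priya): min(10, 14) = 10
T (Priya): min(-15, 17, 8, 13) = -15
F (Kira): max(-8, 10, -15) = 10
U (Priya): min(15, -1, -19) = -19
V (Priya): min(15, -10, -20) = -20
W (Priya): min(-10, -11) = -11
G (Kira): max(-19, -20, -11) = -11
B (Priya): min(12, 10, -11) = -11
Root (Kira): max(-13, -11) = -11
Kira at Root wants the highest of {A=-13, B=-11}, so chooses B.

B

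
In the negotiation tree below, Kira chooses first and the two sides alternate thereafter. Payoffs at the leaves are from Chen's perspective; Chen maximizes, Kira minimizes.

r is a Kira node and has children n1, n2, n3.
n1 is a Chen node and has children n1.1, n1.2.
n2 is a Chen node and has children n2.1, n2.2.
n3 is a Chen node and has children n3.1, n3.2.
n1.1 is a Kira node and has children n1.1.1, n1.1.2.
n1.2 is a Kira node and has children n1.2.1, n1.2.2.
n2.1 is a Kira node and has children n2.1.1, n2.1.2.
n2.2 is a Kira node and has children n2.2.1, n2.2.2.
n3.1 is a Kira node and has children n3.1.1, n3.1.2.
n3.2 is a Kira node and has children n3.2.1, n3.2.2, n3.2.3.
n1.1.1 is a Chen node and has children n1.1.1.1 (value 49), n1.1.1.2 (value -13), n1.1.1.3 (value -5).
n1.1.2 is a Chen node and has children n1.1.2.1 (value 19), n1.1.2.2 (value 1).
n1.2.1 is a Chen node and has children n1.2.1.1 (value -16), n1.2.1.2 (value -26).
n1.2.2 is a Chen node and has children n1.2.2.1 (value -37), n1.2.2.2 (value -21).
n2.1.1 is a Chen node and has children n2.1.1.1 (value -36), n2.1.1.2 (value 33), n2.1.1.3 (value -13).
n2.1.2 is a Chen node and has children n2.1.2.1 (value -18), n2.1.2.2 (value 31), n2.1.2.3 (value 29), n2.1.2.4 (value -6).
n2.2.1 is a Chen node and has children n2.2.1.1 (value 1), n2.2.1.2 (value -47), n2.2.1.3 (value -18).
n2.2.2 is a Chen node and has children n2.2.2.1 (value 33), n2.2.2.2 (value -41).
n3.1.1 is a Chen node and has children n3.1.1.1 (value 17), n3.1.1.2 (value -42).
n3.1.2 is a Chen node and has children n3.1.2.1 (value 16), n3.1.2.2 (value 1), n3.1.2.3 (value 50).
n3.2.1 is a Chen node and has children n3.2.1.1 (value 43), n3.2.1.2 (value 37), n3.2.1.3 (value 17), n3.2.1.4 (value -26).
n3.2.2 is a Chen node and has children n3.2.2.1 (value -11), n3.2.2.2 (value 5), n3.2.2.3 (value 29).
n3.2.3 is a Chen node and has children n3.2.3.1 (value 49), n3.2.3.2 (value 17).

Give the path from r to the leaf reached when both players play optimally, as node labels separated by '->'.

r -> n1 -> n1.1 -> n1.1.2 -> n1.1.2.1

n1.1.1 (Chen): max(49, -13, -5) = 49
n1.1.2 (Chen): max(19, 1) = 19
n1.1 (Kira): min(49, 19) = 19
n1.2.1 (Chen): max(-16, -26) = -16
n1.2.2 (Chen): max(-37, -21) = -21
n1.2 (Kira): min(-16, -21) = -21
n1 (Chen): max(19, -21) = 19
n2.1.1 (Chen): max(-36, 33, -13) = 33
n2.1.2 (Chen): max(-18, 31, 29, -6) = 31
n2.1 (Kira): min(33, 31) = 31
n2.2.1 (Chen): max(1, -47, -18) = 1
n2.2.2 (Chen): max(33, -41) = 33
n2.2 (Kira): min(1, 33) = 1
n2 (Chen): max(31, 1) = 31
n3.1.1 (Chen): max(17, -42) = 17
n3.1.2 (Chen): max(16, 1, 50) = 50
n3.1 (Kira): min(17, 50) = 17
n3.2.1 (Chen): max(43, 37, 17, -26) = 43
n3.2.2 (Chen): max(-11, 5, 29) = 29
n3.2.3 (Chen): max(49, 17) = 49
n3.2 (Kira): min(43, 29, 49) = 29
n3 (Chen): max(17, 29) = 29
r (Kira): min(19, 31, 29) = 19
At r, Kira picks n1 (lowest: 19).
At n1, Chen picks n1.1 (highest: 19).
At n1.1, Kira picks n1.1.2 (lowest: 19).
At n1.1.2, Chen picks n1.1.2.1 (highest: 19).
Terminal value 19.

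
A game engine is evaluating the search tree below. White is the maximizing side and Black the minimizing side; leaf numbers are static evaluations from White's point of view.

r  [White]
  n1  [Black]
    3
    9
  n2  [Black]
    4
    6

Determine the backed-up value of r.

n1 (Black): min(3, 9) = 3
n2 (Black): min(4, 6) = 4
r (White): max(3, 4) = 4

4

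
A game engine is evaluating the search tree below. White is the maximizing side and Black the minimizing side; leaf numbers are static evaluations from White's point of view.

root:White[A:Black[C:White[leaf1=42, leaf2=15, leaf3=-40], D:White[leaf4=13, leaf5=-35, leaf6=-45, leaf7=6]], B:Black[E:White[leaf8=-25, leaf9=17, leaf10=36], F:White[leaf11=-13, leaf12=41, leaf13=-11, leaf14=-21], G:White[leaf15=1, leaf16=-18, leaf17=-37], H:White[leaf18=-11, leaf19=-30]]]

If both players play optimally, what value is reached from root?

C (White): max(42, 15, -40) = 42
D (White): max(13, -35, -45, 6) = 13
A (Black): min(42, 13) = 13
E (White): max(-25, 17, 36) = 36
F (White): max(-13, 41, -11, -21) = 41
G (White): max(1, -18, -37) = 1
H (White): max(-11, -30) = -11
B (Black): min(36, 41, 1, -11) = -11
root (White): max(13, -11) = 13

13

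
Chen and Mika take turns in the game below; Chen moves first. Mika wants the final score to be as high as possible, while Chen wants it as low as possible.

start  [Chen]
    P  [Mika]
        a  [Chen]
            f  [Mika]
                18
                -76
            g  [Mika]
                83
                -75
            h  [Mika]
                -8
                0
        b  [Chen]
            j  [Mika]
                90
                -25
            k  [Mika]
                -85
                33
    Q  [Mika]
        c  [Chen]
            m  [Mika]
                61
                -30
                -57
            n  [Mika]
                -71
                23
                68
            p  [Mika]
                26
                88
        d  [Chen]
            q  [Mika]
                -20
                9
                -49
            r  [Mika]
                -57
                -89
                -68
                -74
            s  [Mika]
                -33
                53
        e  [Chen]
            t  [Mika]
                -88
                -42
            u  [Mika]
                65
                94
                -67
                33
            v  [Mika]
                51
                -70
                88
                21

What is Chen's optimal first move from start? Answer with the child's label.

f (Mika): max(18, -76) = 18
g (Mika): max(83, -75) = 83
h (Mika): max(-8, 0) = 0
a (Chen): min(18, 83, 0) = 0
j (Mika): max(90, -25) = 90
k (Mika): max(-85, 33) = 33
b (Chen): min(90, 33) = 33
P (Mika): max(0, 33) = 33
m (Mika): max(61, -30, -57) = 61
n (Mika): max(-71, 23, 68) = 68
p (Mika): max(26, 88) = 88
c (Chen): min(61, 68, 88) = 61
q (Mika): max(-20, 9, -49) = 9
r (Mika): max(-57, -89, -68, -74) = -57
s (Mika): max(-33, 53) = 53
d (Chen): min(9, -57, 53) = -57
t (Mika): max(-88, -42) = -42
u (Mika): max(65, 94, -67, 33) = 94
v (Mika): max(51, -70, 88, 21) = 88
e (Chen): min(-42, 94, 88) = -42
Q (Mika): max(61, -57, -42) = 61
start (Chen): min(33, 61) = 33
Chen at start wants the lowest of {P=33, Q=61}, so chooses P.

P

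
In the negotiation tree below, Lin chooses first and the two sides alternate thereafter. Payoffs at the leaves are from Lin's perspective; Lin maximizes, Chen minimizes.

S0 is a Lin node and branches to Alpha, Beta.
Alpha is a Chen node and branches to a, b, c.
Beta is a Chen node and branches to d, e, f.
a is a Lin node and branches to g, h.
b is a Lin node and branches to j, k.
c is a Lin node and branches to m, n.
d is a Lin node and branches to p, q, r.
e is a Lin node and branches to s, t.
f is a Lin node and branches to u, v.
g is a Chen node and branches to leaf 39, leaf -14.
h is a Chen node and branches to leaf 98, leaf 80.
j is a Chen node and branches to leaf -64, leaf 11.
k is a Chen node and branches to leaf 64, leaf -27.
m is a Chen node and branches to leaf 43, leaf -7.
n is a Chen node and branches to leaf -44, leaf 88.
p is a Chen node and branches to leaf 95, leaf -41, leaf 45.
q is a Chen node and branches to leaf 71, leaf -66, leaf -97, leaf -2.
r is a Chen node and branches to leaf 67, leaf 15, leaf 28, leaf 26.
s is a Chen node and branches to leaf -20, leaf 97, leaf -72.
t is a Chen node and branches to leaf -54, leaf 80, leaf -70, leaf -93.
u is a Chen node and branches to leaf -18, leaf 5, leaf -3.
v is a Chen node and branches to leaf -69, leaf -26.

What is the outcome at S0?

g (Chen): min(39, -14) = -14
h (Chen): min(98, 80) = 80
a (Lin): max(-14, 80) = 80
j (Chen): min(-64, 11) = -64
k (Chen): min(64, -27) = -27
b (Lin): max(-64, -27) = -27
m (Chen): min(43, -7) = -7
n (Chen): min(-44, 88) = -44
c (Lin): max(-7, -44) = -7
Alpha (Chen): min(80, -27, -7) = -27
p (Chen): min(95, -41, 45) = -41
q (Chen): min(71, -66, -97, -2) = -97
r (Chen): min(67, 15, 28, 26) = 15
d (Lin): max(-41, -97, 15) = 15
s (Chen): min(-20, 97, -72) = -72
t (Chen): min(-54, 80, -70, -93) = -93
e (Lin): max(-72, -93) = -72
u (Chen): min(-18, 5, -3) = -18
v (Chen): min(-69, -26) = -69
f (Lin): max(-18, -69) = -18
Beta (Chen): min(15, -72, -18) = -72
S0 (Lin): max(-27, -72) = -27

-27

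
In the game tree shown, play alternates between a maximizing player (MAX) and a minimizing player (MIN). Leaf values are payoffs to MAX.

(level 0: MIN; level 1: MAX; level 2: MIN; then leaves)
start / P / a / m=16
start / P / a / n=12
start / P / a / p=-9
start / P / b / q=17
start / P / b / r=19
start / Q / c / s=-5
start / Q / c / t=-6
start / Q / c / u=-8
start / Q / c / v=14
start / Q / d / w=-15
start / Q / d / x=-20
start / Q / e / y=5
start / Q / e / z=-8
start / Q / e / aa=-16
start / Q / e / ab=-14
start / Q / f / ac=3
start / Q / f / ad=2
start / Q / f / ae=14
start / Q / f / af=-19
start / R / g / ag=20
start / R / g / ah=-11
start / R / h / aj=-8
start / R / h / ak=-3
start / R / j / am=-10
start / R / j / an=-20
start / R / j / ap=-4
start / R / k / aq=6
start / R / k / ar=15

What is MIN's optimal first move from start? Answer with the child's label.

Q

a (MIN): min(16, 12, -9) = -9
b (MIN): min(17, 19) = 17
P (MAX): max(-9, 17) = 17
c (MIN): min(-5, -6, -8, 14) = -8
d (MIN): min(-15, -20) = -20
e (MIN): min(5, -8, -16, -14) = -16
f (MIN): min(3, 2, 14, -19) = -19
Q (MAX): max(-8, -20, -16, -19) = -8
g (MIN): min(20, -11) = -11
h (MIN): min(-8, -3) = -8
j (MIN): min(-10, -20, -4) = -20
k (MIN): min(6, 15) = 6
R (MAX): max(-11, -8, -20, 6) = 6
start (MIN): min(17, -8, 6) = -8
MIN at start wants the lowest of {P=17, Q=-8, R=6}, so chooses Q.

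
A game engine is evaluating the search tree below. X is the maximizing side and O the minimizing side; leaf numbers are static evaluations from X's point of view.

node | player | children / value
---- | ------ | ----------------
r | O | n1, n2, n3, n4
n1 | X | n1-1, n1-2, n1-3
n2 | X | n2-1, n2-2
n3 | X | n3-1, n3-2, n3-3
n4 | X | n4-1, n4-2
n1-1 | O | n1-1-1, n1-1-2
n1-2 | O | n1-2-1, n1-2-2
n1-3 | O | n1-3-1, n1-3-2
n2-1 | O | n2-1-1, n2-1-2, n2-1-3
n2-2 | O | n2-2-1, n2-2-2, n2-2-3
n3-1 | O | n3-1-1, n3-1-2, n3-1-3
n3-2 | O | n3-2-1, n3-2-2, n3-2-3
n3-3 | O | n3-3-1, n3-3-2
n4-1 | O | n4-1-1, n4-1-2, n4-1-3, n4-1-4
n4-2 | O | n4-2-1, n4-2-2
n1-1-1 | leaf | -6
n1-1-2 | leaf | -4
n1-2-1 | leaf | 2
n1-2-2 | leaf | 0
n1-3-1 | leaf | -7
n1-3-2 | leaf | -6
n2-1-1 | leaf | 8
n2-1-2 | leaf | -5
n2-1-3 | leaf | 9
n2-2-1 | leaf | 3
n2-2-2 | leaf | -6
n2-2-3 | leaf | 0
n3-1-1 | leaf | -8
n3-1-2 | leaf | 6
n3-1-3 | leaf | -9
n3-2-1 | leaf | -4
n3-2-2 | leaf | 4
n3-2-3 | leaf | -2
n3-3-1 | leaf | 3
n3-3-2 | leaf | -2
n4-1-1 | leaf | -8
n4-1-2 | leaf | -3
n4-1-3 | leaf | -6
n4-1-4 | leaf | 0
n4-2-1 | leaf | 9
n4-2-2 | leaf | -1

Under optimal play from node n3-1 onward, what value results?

n3-1 (O): min(-8, 6, -9) = -9

-9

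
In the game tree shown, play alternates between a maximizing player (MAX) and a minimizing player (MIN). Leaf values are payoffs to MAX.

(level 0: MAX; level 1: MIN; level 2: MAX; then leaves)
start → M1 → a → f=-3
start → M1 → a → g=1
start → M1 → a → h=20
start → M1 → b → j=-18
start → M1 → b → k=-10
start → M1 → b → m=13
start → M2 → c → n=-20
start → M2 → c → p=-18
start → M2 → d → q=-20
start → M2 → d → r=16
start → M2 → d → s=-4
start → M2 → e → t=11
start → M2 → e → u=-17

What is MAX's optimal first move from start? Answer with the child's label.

M1

a (MAX): max(-3, 1, 20) = 20
b (MAX): max(-18, -10, 13) = 13
M1 (MIN): min(20, 13) = 13
c (MAX): max(-20, -18) = -18
d (MAX): max(-20, 16, -4) = 16
e (MAX): max(11, -17) = 11
M2 (MIN): min(-18, 16, 11) = -18
start (MAX): max(13, -18) = 13
MAX at start wants the highest of {M1=13, M2=-18}, so chooses M1.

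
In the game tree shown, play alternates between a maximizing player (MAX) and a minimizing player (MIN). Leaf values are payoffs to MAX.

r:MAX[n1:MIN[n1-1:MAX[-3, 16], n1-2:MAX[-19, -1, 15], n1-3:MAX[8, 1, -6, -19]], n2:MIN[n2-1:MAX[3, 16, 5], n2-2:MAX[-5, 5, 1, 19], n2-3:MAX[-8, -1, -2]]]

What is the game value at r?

8

n1-1 (MAX): max(-3, 16) = 16
n1-2 (MAX): max(-19, -1, 15) = 15
n1-3 (MAX): max(8, 1, -6, -19) = 8
n1 (MIN): min(16, 15, 8) = 8
n2-1 (MAX): max(3, 16, 5) = 16
n2-2 (MAX): max(-5, 5, 1, 19) = 19
n2-3 (MAX): max(-8, -1, -2) = -1
n2 (MIN): min(16, 19, -1) = -1
r (MAX): max(8, -1) = 8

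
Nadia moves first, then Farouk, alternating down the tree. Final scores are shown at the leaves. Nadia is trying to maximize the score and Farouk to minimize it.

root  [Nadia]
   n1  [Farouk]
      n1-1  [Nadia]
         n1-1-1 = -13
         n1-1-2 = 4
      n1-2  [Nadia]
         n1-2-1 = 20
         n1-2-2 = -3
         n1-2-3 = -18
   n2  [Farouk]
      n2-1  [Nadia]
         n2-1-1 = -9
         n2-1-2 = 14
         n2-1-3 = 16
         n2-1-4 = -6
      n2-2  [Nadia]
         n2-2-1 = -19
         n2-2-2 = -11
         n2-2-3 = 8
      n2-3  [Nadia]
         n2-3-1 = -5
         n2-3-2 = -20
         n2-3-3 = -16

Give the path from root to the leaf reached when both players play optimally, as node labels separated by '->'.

root -> n1 -> n1-1 -> n1-1-2

n1-1 (Nadia): max(-13, 4) = 4
n1-2 (Nadia): max(20, -3, -18) = 20
n1 (Farouk): min(4, 20) = 4
n2-1 (Nadia): max(-9, 14, 16, -6) = 16
n2-2 (Nadia): max(-19, -11, 8) = 8
n2-3 (Nadia): max(-5, -20, -16) = -5
n2 (Farouk): min(16, 8, -5) = -5
root (Nadia): max(4, -5) = 4
At root, Nadia picks n1 (highest: 4).
At n1, Farouk picks n1-1 (lowest: 4).
At n1-1, Nadia picks n1-1-2 (highest: 4).
Terminal value 4.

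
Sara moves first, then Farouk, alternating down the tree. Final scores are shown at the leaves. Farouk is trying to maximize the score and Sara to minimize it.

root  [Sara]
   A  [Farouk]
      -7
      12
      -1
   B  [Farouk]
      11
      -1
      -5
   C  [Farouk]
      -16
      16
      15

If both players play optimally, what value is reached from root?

A (Farouk): max(-7, 12, -1) = 12
B (Farouk): max(11, -1, -5) = 11
C (Farouk): max(-16, 16, 15) = 16
root (Sara): min(12, 11, 16) = 11

11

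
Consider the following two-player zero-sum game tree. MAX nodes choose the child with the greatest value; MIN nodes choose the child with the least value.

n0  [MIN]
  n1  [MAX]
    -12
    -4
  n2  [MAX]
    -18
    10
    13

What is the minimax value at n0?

n1 (MAX): max(-12, -4) = -4
n2 (MAX): max(-18, 10, 13) = 13
n0 (MIN): min(-4, 13) = -4

-4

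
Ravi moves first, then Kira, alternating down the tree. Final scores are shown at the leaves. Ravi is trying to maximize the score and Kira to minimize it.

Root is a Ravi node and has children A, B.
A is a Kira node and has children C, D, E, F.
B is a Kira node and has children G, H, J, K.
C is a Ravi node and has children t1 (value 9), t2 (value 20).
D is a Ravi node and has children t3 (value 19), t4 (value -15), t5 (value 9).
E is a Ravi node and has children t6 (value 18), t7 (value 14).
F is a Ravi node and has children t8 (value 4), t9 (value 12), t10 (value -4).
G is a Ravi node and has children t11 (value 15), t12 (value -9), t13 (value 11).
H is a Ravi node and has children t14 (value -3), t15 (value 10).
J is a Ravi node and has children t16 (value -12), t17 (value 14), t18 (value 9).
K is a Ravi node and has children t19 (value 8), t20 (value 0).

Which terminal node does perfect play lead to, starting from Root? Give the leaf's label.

C (Ravi): max(9, 20) = 20
D (Ravi): max(19, -15, 9) = 19
E (Ravi): max(18, 14) = 18
F (Ravi): max(4, 12, -4) = 12
A (Kira): min(20, 19, 18, 12) = 12
G (Ravi): max(15, -9, 11) = 15
H (Ravi): max(-3, 10) = 10
J (Ravi): max(-12, 14, 9) = 14
K (Ravi): max(8, 0) = 8
B (Kira): min(15, 10, 14, 8) = 8
Root (Ravi): max(12, 8) = 12
At Root, Ravi picks A (highest: 12).
At A, Kira picks F (lowest: 12).
At F, Ravi picks t9 (highest: 12).
Terminal value 12.

t9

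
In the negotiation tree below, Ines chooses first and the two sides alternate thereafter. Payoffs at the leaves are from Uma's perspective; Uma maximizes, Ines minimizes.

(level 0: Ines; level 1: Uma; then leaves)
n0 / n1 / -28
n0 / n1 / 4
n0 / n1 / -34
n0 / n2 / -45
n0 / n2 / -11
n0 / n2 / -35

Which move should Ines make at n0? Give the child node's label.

n1 (Uma): max(-28, 4, -34) = 4
n2 (Uma): max(-45, -11, -35) = -11
n0 (Ines): min(4, -11) = -11
Ines at n0 wants the lowest of {n1=4, n2=-11}, so chooses n2.

n2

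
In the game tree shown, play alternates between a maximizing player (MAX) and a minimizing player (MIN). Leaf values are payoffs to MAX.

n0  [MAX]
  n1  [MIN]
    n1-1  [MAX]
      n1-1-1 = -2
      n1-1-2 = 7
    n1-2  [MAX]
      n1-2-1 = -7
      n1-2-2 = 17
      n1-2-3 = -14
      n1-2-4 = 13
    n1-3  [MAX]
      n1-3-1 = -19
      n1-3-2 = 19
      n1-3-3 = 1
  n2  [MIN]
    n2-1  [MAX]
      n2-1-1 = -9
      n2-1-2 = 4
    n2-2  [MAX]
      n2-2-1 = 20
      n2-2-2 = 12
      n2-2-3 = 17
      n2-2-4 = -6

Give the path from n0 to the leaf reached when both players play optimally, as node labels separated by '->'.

n1-1 (MAX): max(-2, 7) = 7
n1-2 (MAX): max(-7, 17, -14, 13) = 17
n1-3 (MAX): max(-19, 19, 1) = 19
n1 (MIN): min(7, 17, 19) = 7
n2-1 (MAX): max(-9, 4) = 4
n2-2 (MAX): max(20, 12, 17, -6) = 20
n2 (MIN): min(4, 20) = 4
n0 (MAX): max(7, 4) = 7
At n0, MAX picks n1 (highest: 7).
At n1, MIN picks n1-1 (lowest: 7).
At n1-1, MAX picks n1-1-2 (highest: 7).
Terminal value 7.

n0 -> n1 -> n1-1 -> n1-1-2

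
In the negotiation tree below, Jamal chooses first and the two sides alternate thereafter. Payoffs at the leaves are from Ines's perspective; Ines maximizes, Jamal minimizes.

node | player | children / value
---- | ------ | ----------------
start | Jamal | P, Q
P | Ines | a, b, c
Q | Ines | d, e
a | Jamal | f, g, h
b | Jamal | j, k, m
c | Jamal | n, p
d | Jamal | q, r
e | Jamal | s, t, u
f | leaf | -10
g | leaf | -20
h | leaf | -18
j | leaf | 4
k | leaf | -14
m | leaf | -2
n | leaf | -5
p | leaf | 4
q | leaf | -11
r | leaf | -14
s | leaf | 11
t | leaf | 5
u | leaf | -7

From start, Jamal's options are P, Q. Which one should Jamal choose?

a (Jamal): min(-10, -20, -18) = -20
b (Jamal): min(4, -14, -2) = -14
c (Jamal): min(-5, 4) = -5
P (Ines): max(-20, -14, -5) = -5
d (Jamal): min(-11, -14) = -14
e (Jamal): min(11, 5, -7) = -7
Q (Ines): max(-14, -7) = -7
start (Jamal): min(-5, -7) = -7
Jamal at start wants the lowest of {P=-5, Q=-7}, so chooses Q.

Q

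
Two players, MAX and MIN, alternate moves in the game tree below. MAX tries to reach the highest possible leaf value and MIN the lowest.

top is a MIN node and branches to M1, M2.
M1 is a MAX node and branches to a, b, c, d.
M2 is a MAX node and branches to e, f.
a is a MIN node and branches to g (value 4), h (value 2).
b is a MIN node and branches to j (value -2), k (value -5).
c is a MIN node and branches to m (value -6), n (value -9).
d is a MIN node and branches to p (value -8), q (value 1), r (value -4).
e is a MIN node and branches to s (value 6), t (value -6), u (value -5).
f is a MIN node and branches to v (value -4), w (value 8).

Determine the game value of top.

a (MIN): min(4, 2) = 2
b (MIN): min(-2, -5) = -5
c (MIN): min(-6, -9) = -9
d (MIN): min(-8, 1, -4) = -8
M1 (MAX): max(2, -5, -9, -8) = 2
e (MIN): min(6, -6, -5) = -6
f (MIN): min(-4, 8) = -4
M2 (MAX): max(-6, -4) = -4
top (MIN): min(2, -4) = -4

-4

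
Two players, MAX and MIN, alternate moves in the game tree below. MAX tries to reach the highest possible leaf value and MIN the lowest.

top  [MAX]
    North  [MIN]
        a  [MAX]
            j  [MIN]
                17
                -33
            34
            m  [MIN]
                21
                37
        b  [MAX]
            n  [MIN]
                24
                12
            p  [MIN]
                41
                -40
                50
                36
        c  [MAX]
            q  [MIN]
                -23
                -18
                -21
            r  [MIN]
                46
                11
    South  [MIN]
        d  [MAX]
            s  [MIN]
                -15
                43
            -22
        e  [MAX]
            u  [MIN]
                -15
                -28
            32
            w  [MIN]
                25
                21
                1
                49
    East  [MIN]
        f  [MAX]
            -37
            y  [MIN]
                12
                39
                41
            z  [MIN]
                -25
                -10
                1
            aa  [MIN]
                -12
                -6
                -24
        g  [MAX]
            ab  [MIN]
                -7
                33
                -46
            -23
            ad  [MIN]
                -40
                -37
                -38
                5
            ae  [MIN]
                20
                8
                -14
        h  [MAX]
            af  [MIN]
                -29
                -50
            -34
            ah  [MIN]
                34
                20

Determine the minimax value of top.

11

j (MIN): min(17, -33) = -33
m (MIN): min(21, 37) = 21
a (MAX): max(-33, 34, 21) = 34
n (MIN): min(24, 12) = 12
p (MIN): min(41, -40, 50, 36) = -40
b (MAX): max(12, -40) = 12
q (MIN): min(-23, -18, -21) = -23
r (MIN): min(46, 11) = 11
c (MAX): max(-23, 11) = 11
North (MIN): min(34, 12, 11) = 11
s (MIN): min(-15, 43) = -15
d (MAX): max(-15, -22) = -15
u (MIN): min(-15, -28) = -28
w (MIN): min(25, 21, 1, 49) = 1
e (MAX): max(-28, 32, 1) = 32
South (MIN): min(-15, 32) = -15
y (MIN): min(12, 39, 41) = 12
z (MIN): min(-25, -10, 1) = -25
aa (MIN): min(-12, -6, -24) = -24
f (MAX): max(-37, 12, -25, -24) = 12
ab (MIN): min(-7, 33, -46) = -46
ad (MIN): min(-40, -37, -38, 5) = -40
ae (MIN): min(20, 8, -14) = -14
g (MAX): max(-46, -23, -40, -14) = -14
af (MIN): min(-29, -50) = -50
ah (MIN): min(34, 20) = 20
h (MAX): max(-50, -34, 20) = 20
East (MIN): min(12, -14, 20) = -14
top (MAX): max(11, -15, -14) = 11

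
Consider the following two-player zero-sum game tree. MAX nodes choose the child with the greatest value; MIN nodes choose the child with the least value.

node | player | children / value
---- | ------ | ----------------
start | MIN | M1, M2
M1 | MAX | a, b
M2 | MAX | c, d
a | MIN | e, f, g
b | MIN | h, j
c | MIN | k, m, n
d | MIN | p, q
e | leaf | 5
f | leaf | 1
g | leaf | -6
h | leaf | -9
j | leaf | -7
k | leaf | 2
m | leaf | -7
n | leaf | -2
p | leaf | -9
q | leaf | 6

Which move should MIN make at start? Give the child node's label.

a (MIN): min(5, 1, -6) = -6
b (MIN): min(-9, -7) = -9
M1 (MAX): max(-6, -9) = -6
c (MIN): min(2, -7, -2) = -7
d (MIN): min(-9, 6) = -9
M2 (MAX): max(-7, -9) = -7
start (MIN): min(-6, -7) = -7
MIN at start wants the lowest of {M1=-6, M2=-7}, so chooses M2.

M2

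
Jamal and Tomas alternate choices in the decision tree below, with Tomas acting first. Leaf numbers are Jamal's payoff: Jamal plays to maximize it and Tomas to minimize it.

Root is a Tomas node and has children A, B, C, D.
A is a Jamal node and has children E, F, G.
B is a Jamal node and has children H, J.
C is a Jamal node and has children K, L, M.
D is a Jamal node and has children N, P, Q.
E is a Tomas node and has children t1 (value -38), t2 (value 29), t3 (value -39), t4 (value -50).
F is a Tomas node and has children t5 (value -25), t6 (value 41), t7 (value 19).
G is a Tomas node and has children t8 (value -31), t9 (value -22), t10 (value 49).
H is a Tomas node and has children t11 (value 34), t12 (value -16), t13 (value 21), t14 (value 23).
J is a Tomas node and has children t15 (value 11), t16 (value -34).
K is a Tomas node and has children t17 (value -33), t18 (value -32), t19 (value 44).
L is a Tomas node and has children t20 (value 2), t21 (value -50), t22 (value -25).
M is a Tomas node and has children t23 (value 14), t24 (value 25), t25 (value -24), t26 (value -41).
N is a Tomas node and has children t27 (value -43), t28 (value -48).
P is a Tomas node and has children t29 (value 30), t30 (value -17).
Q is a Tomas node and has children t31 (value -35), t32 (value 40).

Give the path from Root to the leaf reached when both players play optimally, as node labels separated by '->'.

Root -> C -> K -> t17

E (Tomas): min(-38, 29, -39, -50) = -50
F (Tomas): min(-25, 41, 19) = -25
G (Tomas): min(-31, -22, 49) = -31
A (Jamal): max(-50, -25, -31) = -25
H (Tomas): min(34, -16, 21, 23) = -16
J (Tomas): min(11, -34) = -34
B (Jamal): max(-16, -34) = -16
K (Tomas): min(-33, -32, 44) = -33
L (Tomas): min(2, -50, -25) = -50
M (Tomas): min(14, 25, -24, -41) = -41
C (Jamal): max(-33, -50, -41) = -33
N (Tomas): min(-43, -48) = -48
P (Tomas): min(30, -17) = -17
Q (Tomas): min(-35, 40) = -35
D (Jamal): max(-48, -17, -35) = -17
Root (Tomas): min(-25, -16, -33, -17) = -33
At Root, Tomas picks C (lowest: -33).
At C, Jamal picks K (highest: -33).
At K, Tomas picks t17 (lowest: -33).
Terminal value -33.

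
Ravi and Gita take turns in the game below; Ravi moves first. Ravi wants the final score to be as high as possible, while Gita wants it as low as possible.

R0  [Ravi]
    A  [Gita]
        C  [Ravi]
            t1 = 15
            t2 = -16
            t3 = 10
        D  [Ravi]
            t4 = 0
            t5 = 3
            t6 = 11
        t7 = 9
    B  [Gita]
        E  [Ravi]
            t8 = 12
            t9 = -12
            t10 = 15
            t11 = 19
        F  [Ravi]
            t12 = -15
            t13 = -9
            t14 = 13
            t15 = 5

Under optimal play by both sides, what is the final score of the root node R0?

C (Ravi): max(15, -16, 10) = 15
D (Ravi): max(0, 3, 11) = 11
A (Gita): min(15, 11, 9) = 9
E (Ravi): max(12, -12, 15, 19) = 19
F (Ravi): max(-15, -9, 13, 5) = 13
B (Gita): min(19, 13) = 13
R0 (Ravi): max(9, 13) = 13

13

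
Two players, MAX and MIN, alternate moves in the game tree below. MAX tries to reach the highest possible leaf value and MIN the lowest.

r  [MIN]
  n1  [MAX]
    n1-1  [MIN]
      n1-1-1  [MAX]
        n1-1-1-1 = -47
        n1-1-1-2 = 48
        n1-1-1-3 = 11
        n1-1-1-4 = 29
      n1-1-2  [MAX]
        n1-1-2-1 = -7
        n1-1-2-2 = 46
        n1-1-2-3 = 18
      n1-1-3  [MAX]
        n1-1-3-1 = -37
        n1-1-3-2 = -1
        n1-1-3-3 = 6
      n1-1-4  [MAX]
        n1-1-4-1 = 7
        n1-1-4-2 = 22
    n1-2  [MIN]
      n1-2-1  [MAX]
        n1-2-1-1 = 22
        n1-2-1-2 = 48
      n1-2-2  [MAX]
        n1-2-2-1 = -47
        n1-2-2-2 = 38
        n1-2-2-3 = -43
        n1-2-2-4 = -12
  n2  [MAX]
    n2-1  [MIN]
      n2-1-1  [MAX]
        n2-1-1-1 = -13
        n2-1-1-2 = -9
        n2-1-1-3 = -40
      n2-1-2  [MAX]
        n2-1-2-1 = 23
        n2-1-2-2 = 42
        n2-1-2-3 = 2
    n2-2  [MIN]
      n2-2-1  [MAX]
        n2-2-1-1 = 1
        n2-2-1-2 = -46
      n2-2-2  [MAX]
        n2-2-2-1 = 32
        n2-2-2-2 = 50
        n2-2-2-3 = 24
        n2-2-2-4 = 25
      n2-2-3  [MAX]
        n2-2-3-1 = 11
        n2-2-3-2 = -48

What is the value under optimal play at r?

n1-1-1 (MAX): max(-47, 48, 11, 29) = 48
n1-1-2 (MAX): max(-7, 46, 18) = 46
n1-1-3 (MAX): max(-37, -1, 6) = 6
n1-1-4 (MAX): max(7, 22) = 22
n1-1 (MIN): min(48, 46, 6, 22) = 6
n1-2-1 (MAX): max(22, 48) = 48
n1-2-2 (MAX): max(-47, 38, -43, -12) = 38
n1-2 (MIN): min(48, 38) = 38
n1 (MAX): max(6, 38) = 38
n2-1-1 (MAX): max(-13, -9, -40) = -9
n2-1-2 (MAX): max(23, 42, 2) = 42
n2-1 (MIN): min(-9, 42) = -9
n2-2-1 (MAX): max(1, -46) = 1
n2-2-2 (MAX): max(32, 50, 24, 25) = 50
n2-2-3 (MAX): max(11, -48) = 11
n2-2 (MIN): min(1, 50, 11) = 1
n2 (MAX): max(-9, 1) = 1
r (MIN): min(38, 1) = 1

1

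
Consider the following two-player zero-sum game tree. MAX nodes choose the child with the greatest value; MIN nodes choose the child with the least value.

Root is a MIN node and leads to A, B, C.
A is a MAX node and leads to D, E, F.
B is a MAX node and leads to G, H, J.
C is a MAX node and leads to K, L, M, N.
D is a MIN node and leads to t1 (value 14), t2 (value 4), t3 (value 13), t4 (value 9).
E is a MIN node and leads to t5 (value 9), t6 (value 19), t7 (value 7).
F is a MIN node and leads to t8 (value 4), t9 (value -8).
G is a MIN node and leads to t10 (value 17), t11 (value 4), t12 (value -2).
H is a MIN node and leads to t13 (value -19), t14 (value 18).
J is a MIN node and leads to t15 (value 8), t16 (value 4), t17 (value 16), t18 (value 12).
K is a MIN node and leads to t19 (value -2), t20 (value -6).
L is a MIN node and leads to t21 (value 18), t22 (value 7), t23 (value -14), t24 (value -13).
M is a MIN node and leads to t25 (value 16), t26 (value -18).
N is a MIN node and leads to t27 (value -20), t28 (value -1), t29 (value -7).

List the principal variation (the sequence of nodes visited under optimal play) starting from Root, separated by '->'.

D (MIN): min(14, 4, 13, 9) = 4
E (MIN): min(9, 19, 7) = 7
F (MIN): min(4, -8) = -8
A (MAX): max(4, 7, -8) = 7
G (MIN): min(17, 4, -2) = -2
H (MIN): min(-19, 18) = -19
J (MIN): min(8, 4, 16, 12) = 4
B (MAX): max(-2, -19, 4) = 4
K (MIN): min(-2, -6) = -6
L (MIN): min(18, 7, -14, -13) = -14
M (MIN): min(16, -18) = -18
N (MIN): min(-20, -1, -7) = -20
C (MAX): max(-6, -14, -18, -20) = -6
Root (MIN): min(7, 4, -6) = -6
At Root, MIN picks C (lowest: -6).
At C, MAX picks K (highest: -6).
At K, MIN picks t20 (lowest: -6).
Terminal value -6.

Root -> C -> K -> t20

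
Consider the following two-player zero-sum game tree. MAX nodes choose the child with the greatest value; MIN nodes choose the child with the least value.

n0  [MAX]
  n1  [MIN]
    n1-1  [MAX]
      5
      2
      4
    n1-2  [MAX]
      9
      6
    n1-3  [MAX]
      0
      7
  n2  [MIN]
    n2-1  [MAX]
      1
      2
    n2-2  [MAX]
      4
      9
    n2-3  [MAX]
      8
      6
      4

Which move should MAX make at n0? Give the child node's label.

n1-1 (MAX): max(5, 2, 4) = 5
n1-2 (MAX): max(9, 6) = 9
n1-3 (MAX): max(0, 7) = 7
n1 (MIN): min(5, 9, 7) = 5
n2-1 (MAX): max(1, 2) = 2
n2-2 (MAX): max(4, 9) = 9
n2-3 (MAX): max(8, 6, 4) = 8
n2 (MIN): min(2, 9, 8) = 2
n0 (MAX): max(5, 2) = 5
MAX at n0 wants the highest of {n1=5, n2=2}, so chooses n1.

n1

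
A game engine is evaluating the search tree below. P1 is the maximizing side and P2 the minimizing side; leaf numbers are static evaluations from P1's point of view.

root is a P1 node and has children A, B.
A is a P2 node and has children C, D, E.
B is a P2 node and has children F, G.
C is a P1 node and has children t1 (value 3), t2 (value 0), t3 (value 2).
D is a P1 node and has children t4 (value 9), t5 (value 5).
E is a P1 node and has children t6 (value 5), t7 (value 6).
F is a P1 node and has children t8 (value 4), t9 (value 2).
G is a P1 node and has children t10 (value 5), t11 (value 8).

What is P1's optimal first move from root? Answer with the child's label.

B

C (P1): max(3, 0, 2) = 3
D (P1): max(9, 5) = 9
E (P1): max(5, 6) = 6
A (P2): min(3, 9, 6) = 3
F (P1): max(4, 2) = 4
G (P1): max(5, 8) = 8
B (P2): min(4, 8) = 4
root (P1): max(3, 4) = 4
P1 at root wants the highest of {A=3, B=4}, so chooses B.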